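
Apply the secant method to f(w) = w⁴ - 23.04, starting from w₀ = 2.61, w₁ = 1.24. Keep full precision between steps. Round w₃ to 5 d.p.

f(w_0) = 23.364706, f(w_1) = -20.675786
w_2 = 1.240000 - (-20.675786)·(1.240000 - 2.610000)/(-20.675786 - (23.364706)) = 1.883177; f(w_2) = -10.463365
w_3 = 1.883177 - (-10.463365)·(1.883177 - 1.240000)/(-10.463365 - (-20.675786)) = 2.542158; f(w_3) = 18.724786

2.54216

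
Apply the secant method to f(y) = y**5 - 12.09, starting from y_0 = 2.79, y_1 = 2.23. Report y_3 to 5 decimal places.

1.80910

f(y_0) = 156.962274, f(y_1) = 43.057308
y_2 = 2.230000 - (43.057308)·(2.230000 - 2.790000)/(43.057308 - (156.962274)) = 2.018314; f(y_2) = 21.402195
y_3 = 2.018314 - (21.402195)·(2.018314 - 2.230000)/(21.402195 - (43.057308)) = 1.809100; f(y_3) = 7.288189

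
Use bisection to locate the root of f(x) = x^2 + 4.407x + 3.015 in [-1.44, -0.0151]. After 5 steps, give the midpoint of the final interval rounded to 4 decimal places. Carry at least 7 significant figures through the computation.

f(-1.440000) = -1.257480, f(-0.015100) = 2.948682 (opposite signs)
step 1: m = -0.727550, f(m) = 0.338016 > 0 → root in [-1.440000, -0.727550]
step 2: m = -1.083775, f(m) = -0.586628 < 0 → root in [-1.083775, -0.727550]
step 3: m = -0.905662, f(m) = -0.156030 < 0 → root in [-0.905662, -0.727550]
step 4: m = -0.816606, f(m) = 0.083062 > 0 → root in [-0.905662, -0.816606]
step 5: m = -0.861134, f(m) = -0.038467 < 0 → root in [-0.861134, -0.816606]
Midpoint of [-0.861134, -0.816606] = -0.838870

-0.8389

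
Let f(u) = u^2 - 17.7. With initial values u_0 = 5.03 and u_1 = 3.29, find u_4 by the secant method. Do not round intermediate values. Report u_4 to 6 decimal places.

4.207015

f(u_0) = 7.600900, f(u_1) = -6.875900
u_2 = 3.290000 - (-6.875900)·(3.290000 - 5.030000)/(-6.875900 - (7.600900)) = 4.116430; f(u_2) = -0.755002
u_3 = 4.116430 - (-0.755002)·(4.116430 - 3.290000)/(-0.755002 - (-6.875900)) = 4.218369; f(u_3) = 0.094637
u_4 = 4.218369 - (0.094637)·(4.218369 - 4.116430)/(0.094637 - (-0.755002)) = 4.207015; f(u_4) = -0.001029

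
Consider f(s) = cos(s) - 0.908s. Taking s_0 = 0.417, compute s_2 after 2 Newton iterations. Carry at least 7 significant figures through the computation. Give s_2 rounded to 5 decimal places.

f'(s) = -sin(s) - 0.908
s_0 = 0.417000: f = 0.535672, f' = -1.313019 → s_1 = 0.417000 - (0.535672)/(-1.313019) = 0.824970
s_1 = 0.824970: f = -0.070493, f' = -1.642527 → s_2 = 0.824970 - (-0.070493)/(-1.642527) = 0.782052

0.78205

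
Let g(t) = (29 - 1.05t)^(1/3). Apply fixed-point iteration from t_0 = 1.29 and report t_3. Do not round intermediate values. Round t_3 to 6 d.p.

2.958555

t_1 = g(1.290000) = 3.023719
t_2 = g(3.023719) = 2.955838
t_3 = g(2.955838) = 2.958555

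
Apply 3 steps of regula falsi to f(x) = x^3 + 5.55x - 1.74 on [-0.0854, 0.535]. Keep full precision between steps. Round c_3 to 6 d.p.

0.308216

f(-0.085400) = -2.214593, f(0.535000) = 1.382380
step 1: c = 0.296569, f(c) = -0.067956 < 0 → new bracket [0.296569, 0.535000]
step 2: c = 0.307741, f(c) = -0.002893 < 0 → new bracket [0.307741, 0.535000]
step 3: c = 0.308216, f(c) = -0.000124 < 0 → new bracket [0.308216, 0.535000]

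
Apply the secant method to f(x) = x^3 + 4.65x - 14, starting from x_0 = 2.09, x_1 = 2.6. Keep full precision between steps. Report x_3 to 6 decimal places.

1.805370

Secant update: x_(k+1) = x_k − f(x_k)·(x_k − x_(k-1))/(f(x_k) − f(x_(k-1))).
f(x_0) = 4.847829, f(x_1) = 15.666000
x_2 = 2.600000 - (15.666000)·(2.600000 - 2.090000)/(15.666000 - (4.847829)) = 1.861459; f(x_2) = 1.105799
x_3 = 1.861459 - (1.105799)·(1.861459 - 2.600000)/(1.105799 - (15.666000)) = 1.805370; f(x_3) = 0.279316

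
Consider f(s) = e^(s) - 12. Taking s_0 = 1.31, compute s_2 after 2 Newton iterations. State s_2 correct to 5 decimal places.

2.89328

f'(s) = e^(s)
s_0 = 1.310000: f = -8.293826, f' = 3.706174 → s_1 = 1.310000 - (-8.293826)/(3.706174) = 3.547841
s_1 = 3.547841: f = 22.738225, f' = 34.738225 → s_2 = 3.547841 - (22.738225)/(34.738225) = 2.893281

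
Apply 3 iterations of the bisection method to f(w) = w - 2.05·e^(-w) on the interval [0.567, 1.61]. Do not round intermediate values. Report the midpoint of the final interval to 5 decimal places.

f(0.567000) = -0.595810, f(1.610000) = 1.200230 (opposite signs)
step 1: m = 1.088500, f(m) = 0.398222 > 0 → root in [0.567000, 1.088500]
step 2: m = 0.827750, f(m) = -0.068165 < 0 → root in [0.827750, 1.088500]
step 3: m = 0.958125, f(m) = 0.171721 > 0 → root in [0.827750, 0.958125]
Midpoint of [0.827750, 0.958125] = 0.892937

0.89294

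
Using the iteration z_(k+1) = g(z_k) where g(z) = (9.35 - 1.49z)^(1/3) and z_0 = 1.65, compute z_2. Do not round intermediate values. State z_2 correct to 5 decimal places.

1.86765

z_1 = g(1.650000) = 1.902996
z_2 = g(1.902996) = 1.867646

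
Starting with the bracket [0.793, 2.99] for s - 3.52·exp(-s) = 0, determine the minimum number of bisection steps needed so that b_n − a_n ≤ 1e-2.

Initial width b − a = 2.99 − 0.793 = 2.197000.
After n steps the width is (b−a)/2^n; need (b−a)/2^n ≤ 1e-2.
So n ≥ log₂(2.197000/1e-2) = log₂(219.7000) ≈ 7.7794.
Hence n = 8.

8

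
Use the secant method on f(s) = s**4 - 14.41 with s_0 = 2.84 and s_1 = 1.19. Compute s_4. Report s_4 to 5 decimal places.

Secant update: s_(k+1) = s_k − f(s_k)·(s_k − s_(k-1))/(f(s_k) − f(s_(k-1))).
f(s_0) = 50.643903, f(s_1) = -12.404661
s_2 = 1.190000 - (-12.404661)·(1.190000 - 2.840000)/(-12.404661 - (50.643903)) = 1.514634; f(s_2) = -9.147035
s_3 = 1.514634 - (-9.147035)·(1.514634 - 1.190000)/(-9.147035 - (-12.404661)) = 2.426167; f(s_3) = 20.238395
s_4 = 2.426167 - (20.238395)·(2.426167 - 1.514634)/(20.238395 - (-9.147035)) = 1.798374; f(s_4) = -3.950279

1.79837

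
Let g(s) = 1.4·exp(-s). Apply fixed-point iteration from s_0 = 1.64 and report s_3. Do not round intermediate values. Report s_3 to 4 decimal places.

0.4816

s_1 = g(1.640000) = 0.271572
s_2 = g(0.271572) = 1.067053
s_3 = g(1.067053) = 0.481629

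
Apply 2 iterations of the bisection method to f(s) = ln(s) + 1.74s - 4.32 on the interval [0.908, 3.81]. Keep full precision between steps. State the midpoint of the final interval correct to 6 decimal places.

1.996250

f(0.908000) = -2.836591, f(3.810000) = 3.647029 (opposite signs)
step 1: m = 2.359000, f(m) = 0.642898 > 0 → root in [0.908000, 2.359000]
step 2: m = 1.633500, f(m) = -0.986985 < 0 → root in [1.633500, 2.359000]
Midpoint of [1.633500, 2.359000] = 1.996250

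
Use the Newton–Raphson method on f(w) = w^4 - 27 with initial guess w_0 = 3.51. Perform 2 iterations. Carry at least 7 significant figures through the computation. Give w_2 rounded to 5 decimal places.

Newton update: w ← w − f(w)/f'(w).
f'(w) = 4w^3
w_0 = 3.510000: f = 124.784864, f' = 172.974204 → w_1 = 3.510000 - (124.784864)/(172.974204) = 2.788593
w_1 = 2.788593: f = 33.470047, f' = 86.739162 → w_2 = 2.788593 - (33.470047)/(86.739162) = 2.402723

2.40272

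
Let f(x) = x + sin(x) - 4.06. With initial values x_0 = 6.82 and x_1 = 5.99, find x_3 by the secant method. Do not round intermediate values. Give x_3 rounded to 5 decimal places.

5.04469

f(x_0) = 3.271401, f(x_1) = 1.640997
x_2 = 5.990000 - (1.640997)·(5.990000 - 6.820000)/(1.640997 - (3.271401)) = 5.154608; f(x_2) = 0.190803
x_3 = 5.154608 - (0.190803)·(5.154608 - 5.990000)/(0.190803 - (1.640997)) = 5.044694; f(x_3) = 0.039402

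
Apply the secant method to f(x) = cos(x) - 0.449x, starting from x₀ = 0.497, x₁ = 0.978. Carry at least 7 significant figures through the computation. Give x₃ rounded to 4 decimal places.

f(x_0) = 0.655864, f(x_1) = 0.119560
x_2 = 0.978000 - (0.119560)·(0.978000 - 0.497000)/(0.119560 - (0.655864)) = 1.085231; f(x_2) = -0.020561
x_3 = 1.085231 - (-0.020561)·(1.085231 - 0.978000)/(-0.020561 - (0.119560)) = 1.069497; f(x_3) = 0.000362

1.0695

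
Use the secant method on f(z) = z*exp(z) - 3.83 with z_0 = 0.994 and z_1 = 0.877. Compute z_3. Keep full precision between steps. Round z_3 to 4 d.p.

Secant update: z_(k+1) = z_k − f(z_k)·(z_k − z_(k-1))/(f(z_k) − f(z_(k-1))).
f(z_0) = -1.144191, f(z_1) = -1.721975
z_2 = 0.877000 - (-1.721975)·(0.877000 - 0.994000)/(-1.721975 - (-1.144191)) = 1.225696; f(z_2) = 0.345381
z_3 = 1.225696 - (0.345381)·(1.225696 - 0.877000)/(0.345381 - (-1.721975)) = 1.167442; f(z_3) = -0.078122

1.1674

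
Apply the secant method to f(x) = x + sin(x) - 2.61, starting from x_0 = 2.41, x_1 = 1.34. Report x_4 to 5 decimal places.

Secant update: x_(k+1) = x_k − f(x_k)·(x_k − x_(k-1))/(f(x_k) − f(x_(k-1))).
f(x_0) = 0.468056, f(x_1) = -0.296515
x_2 = 1.340000 - (-0.296515)·(1.340000 - 2.410000)/(-0.296515 - (0.468056)) = 1.754967; f(x_2) = 0.128055
x_3 = 1.754967 - (0.128055)·(1.754967 - 1.340000)/(0.128055 - (-0.296515)) = 1.629808; f(x_3) = 0.018067
x_4 = 1.629808 - (0.018067)·(1.629808 - 1.754967)/(0.018067 - (0.128055)) = 1.609249; f(x_4) = -0.001491

1.60925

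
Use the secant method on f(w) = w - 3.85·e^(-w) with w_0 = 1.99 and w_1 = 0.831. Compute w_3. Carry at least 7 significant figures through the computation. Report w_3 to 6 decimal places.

1.188528

Secant update: w_(k+1) = w_k − f(w_k)·(w_k − w_(k-1))/(f(w_k) − f(w_(k-1))).
f(w_0) = 1.463723, f(w_1) = -0.846112
w_2 = 0.831000 - (-0.846112)·(0.831000 - 1.990000)/(-0.846112 - (1.463723)) = 1.255551; f(w_2) = 0.158615
w_3 = 1.255551 - (0.158615)·(1.255551 - 0.831000)/(0.158615 - (-0.846112)) = 1.188528; f(w_3) = 0.015551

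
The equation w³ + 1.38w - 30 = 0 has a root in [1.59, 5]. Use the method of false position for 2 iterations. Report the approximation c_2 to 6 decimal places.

2.605366

False-position update: c = (a·f(b) − b·f(a))/(f(b) − f(a)); replace the endpoint whose sign matches f(c).
f(1.590000) = -23.786121, f(5.000000) = 101.900000
step 1: c = 2.235343, f(c) = -15.745756 < 0 → new bracket [2.235343, 5.000000]
step 2: c = 2.605366, f(c) = -8.719549 < 0 → new bracket [2.605366, 5.000000]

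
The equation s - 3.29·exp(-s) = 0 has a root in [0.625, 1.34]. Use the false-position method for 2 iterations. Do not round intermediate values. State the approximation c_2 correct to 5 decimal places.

False-position update: c = (a·f(b) − b·f(a))/(f(b) − f(a)); replace the endpoint whose sign matches f(c).
f(0.625000) = -1.136010, f(1.340000) = 0.478528
step 1: c = 1.128083, f(c) = 0.063265 > 0 → new bracket [0.625000, 1.128083]
step 2: c = 1.101544, f(c) = 0.008088 > 0 → new bracket [0.625000, 1.101544]

1.10154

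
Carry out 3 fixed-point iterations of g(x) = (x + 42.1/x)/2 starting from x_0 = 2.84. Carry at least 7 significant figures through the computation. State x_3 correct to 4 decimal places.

x_1 = g(2.840000) = 8.831972
x_2 = g(8.831972) = 6.799372
x_3 = g(6.799372) = 6.495560

6.4956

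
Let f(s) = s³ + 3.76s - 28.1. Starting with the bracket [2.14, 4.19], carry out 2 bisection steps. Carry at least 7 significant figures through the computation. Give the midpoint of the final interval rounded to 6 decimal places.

f(2.140000) = -10.253256, f(4.190000) = 61.214459 (opposite signs)
step 1: m = 3.165000, f(m) = 15.504917 > 0 → root in [2.140000, 3.165000]
step 2: m = 2.652500, f(m) = 0.535743 > 0 → root in [2.140000, 2.652500]
Midpoint of [2.140000, 2.652500] = 2.396250

2.396250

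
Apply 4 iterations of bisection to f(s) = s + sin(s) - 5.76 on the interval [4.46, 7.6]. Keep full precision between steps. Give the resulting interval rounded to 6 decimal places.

f(4.460000) = -2.268319, f(7.600000) = 2.807920 (opposite signs)
step 1: m = 6.030000, f(m) = 0.019511 > 0 → root in [4.460000, 6.030000]
step 2: m = 5.245000, f(m) = -1.376484 < 0 → root in [5.245000, 6.030000]
step 3: m = 5.637500, f(m) = -0.724246 < 0 → root in [5.637500, 6.030000]
step 4: m = 5.833750, f(m) = -0.360707 < 0 → root in [5.833750, 6.030000]

[5.833750, 6.030000]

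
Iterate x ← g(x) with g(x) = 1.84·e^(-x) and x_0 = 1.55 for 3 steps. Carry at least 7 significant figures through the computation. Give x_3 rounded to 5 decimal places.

x_1 = g(1.550000) = 0.390536
x_2 = g(0.390536) = 1.245117
x_3 = g(1.245117) = 0.529749

0.52975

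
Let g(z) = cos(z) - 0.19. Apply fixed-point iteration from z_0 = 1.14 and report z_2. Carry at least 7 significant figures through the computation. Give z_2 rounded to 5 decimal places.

0.78421

z_1 = g(1.140000) = 0.227595
z_2 = g(0.227595) = 0.784212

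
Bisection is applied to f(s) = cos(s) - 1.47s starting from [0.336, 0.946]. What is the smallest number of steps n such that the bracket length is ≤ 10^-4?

Initial width b − a = 0.946 − 0.336 = 0.610000.
After n steps the width is (b−a)/2^n; need (b−a)/2^n ≤ 10^-4.
So n ≥ log₂(0.610000/10^-4) = log₂(6100.0000) ≈ 12.5746.
Hence n = 13.

13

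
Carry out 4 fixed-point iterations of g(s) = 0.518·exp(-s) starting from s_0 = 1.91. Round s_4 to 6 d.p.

s_1 = g(1.910000) = 0.076706
s_2 = g(0.076706) = 0.479752
s_3 = g(0.479752) = 0.320609
s_4 = g(0.320609) = 0.375916

0.375916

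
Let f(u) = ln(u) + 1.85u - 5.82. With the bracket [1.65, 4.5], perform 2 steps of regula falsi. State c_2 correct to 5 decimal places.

2.62663

False-position update: c = (a·f(b) − b·f(a))/(f(b) − f(a)); replace the endpoint whose sign matches f(c).
f(1.650000) = -2.266725, f(4.500000) = 4.009077
step 1: c = 2.679377, f(c) = 0.122431 > 0 → new bracket [1.650000, 2.679377]
step 2: c = 2.626627, f(c) = 0.004960 > 0 → new bracket [1.650000, 2.626627]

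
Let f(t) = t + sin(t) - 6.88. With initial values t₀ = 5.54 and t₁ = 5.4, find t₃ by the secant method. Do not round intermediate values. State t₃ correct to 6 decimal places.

f(t_0) = -2.016637, f(t_1) = -2.252764
t_2 = 5.400000 - (-2.252764)·(5.400000 - 5.540000)/(-2.252764 - (-2.016637)) = 6.735663; f(t_2) = 0.292858
t_3 = 6.735663 - (0.292858)·(6.735663 - 5.400000)/(0.292858 - (-2.252764)) = 6.582003; f(t_3) = -0.003606

6.582003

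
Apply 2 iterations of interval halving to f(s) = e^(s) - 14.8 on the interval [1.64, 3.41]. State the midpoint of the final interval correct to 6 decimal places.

2.746250

f(1.640000) = -9.644830, f(3.410000) = 15.465244 (opposite signs)
step 1: m = 2.525000, f(m) = -2.309105 < 0 → root in [2.525000, 3.410000]
step 2: m = 2.967500, f(m) = 4.643251 > 0 → root in [2.525000, 2.967500]
Midpoint of [2.525000, 2.967500] = 2.746250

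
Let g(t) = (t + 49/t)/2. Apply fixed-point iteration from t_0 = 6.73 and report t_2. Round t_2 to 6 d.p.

7.000002

t_1 = g(6.730000) = 7.005416
t_2 = g(7.005416) = 7.000002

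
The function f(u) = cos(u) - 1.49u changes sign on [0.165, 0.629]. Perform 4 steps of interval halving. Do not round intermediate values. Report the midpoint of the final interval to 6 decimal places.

0.556500

f(0.165000) = 0.740568, f(0.629000) = -0.128594 (opposite signs)
step 1: m = 0.397000, f(m) = 0.330695 > 0 → root in [0.397000, 0.629000]
step 2: m = 0.513000, f(m) = 0.106906 > 0 → root in [0.513000, 0.629000]
step 3: m = 0.571000, f(m) = -0.009429 < 0 → root in [0.513000, 0.571000]
step 4: m = 0.542000, f(m) = 0.049099 > 0 → root in [0.542000, 0.571000]
Midpoint of [0.542000, 0.571000] = 0.556500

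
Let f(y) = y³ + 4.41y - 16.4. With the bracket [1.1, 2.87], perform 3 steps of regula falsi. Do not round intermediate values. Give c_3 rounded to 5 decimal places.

1.95229

f(1.100000) = -10.218000, f(2.870000) = 19.896603
step 1: c = 1.700568, f(c) = -3.982572 < 0 → new bracket [1.700568, 2.870000]
step 2: c = 1.895606, f(c) = -1.228857 < 0 → new bracket [1.895606, 2.870000]
step 3: c = 1.952286, f(c) = -0.349438 < 0 → new bracket [1.952286, 2.870000]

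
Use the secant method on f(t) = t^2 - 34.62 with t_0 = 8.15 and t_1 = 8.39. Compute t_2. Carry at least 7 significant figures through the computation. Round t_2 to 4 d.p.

f(t_0) = 31.802500, f(t_1) = 35.772100
t_2 = 8.390000 - (35.772100)·(8.390000 - 8.150000)/(35.772100 - (31.802500)) = 6.227237; f(t_2) = 4.158481

6.2272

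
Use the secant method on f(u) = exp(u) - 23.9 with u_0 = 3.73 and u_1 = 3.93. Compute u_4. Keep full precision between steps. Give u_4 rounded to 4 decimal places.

f(u_0) = 17.779108, f(u_1) = 27.006978
u_2 = 3.930000 - (27.006978)·(3.930000 - 3.730000)/(27.006978 - (17.779108)) = 3.344665; f(u_2) = 4.451075
u_3 = 3.344665 - (4.451075)·(3.344665 - 3.930000)/(4.451075 - (27.006978)) = 3.229158; f(u_3) = 1.358373
u_4 = 3.229158 - (1.358373)·(3.229158 - 3.344665)/(1.358373 - (4.451075)) = 3.178425; f(u_4) = 0.108904

3.1784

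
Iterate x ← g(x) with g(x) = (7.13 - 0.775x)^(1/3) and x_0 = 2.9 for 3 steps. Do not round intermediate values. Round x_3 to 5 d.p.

1.79010

x_1 = g(2.900000) = 1.696475
x_2 = g(1.696475) = 1.798273
x_3 = g(1.798273) = 1.790104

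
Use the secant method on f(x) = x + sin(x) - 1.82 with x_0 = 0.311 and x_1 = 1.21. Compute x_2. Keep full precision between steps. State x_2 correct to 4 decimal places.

1.0185

f(x_0) = -1.202989, f(x_1) = 0.325616
x_2 = 1.210000 - (0.325616)·(1.210000 - 0.311000)/(0.325616 - (-1.202989)) = 1.018499; f(x_2) = 0.049821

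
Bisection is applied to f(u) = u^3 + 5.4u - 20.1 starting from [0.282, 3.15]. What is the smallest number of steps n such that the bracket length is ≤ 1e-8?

Initial width b − a = 3.15 − 0.282 = 2.868000.
After n steps the width is (b−a)/2^n; need (b−a)/2^n ≤ 1e-8.
So n ≥ log₂(2.868000/1e-8) = log₂(286800000.0000) ≈ 28.0955.
Hence n = 29.

29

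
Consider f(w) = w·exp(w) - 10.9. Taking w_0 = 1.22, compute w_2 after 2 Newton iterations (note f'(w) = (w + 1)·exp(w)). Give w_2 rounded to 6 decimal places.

1.859855

w_0 = 1.220000: f = -6.767631, f' = 7.519557 → w_1 = 1.220000 - (-6.767631)/(7.519557) = 2.120004
w_1 = 2.120004: f = 6.762115, f' = 25.993285 → w_2 = 2.120004 - (6.762115)/(25.993285) = 1.859855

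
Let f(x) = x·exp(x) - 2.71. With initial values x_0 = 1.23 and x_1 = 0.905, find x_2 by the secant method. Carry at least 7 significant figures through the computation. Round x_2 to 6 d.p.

0.982977

f(x_0) = 1.498112, f(x_1) = -0.472902
x_2 = 0.905000 - (-0.472902)·(0.905000 - 1.230000)/(-0.472902 - (1.498112)) = 0.982977; f(x_2) = -0.083094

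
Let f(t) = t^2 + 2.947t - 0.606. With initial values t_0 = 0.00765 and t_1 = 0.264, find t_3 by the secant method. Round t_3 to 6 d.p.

f(t_0) = -0.583397, f(t_1) = 0.241704
t_2 = 0.264000 - (0.241704)·(0.264000 - 0.007650)/(0.241704 - (-0.583397)) = 0.188905; f(t_2) = -0.013611
t_3 = 0.188905 - (-0.013611)·(0.188905 - 0.264000)/(-0.013611 - (0.241704)) = 0.192909; f(t_3) = -0.000285

0.192909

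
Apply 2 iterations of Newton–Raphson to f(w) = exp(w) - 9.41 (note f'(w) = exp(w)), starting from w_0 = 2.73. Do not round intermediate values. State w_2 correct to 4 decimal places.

2.2468

w_0 = 2.730000: f = 5.922887, f' = 15.332887 → w_1 = 2.730000 - (5.922887)/(15.332887) = 2.343714
w_1 = 2.343714: f = 1.009859, f' = 10.419859 → w_2 = 2.343714 - (1.009859)/(10.419859) = 2.246797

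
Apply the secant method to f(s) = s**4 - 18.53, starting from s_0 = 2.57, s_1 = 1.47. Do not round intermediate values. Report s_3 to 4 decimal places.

f(s_0) = 25.094704, f(s_1) = -13.860511
s_2 = 1.470000 - (-13.860511)·(1.470000 - 2.570000)/(-13.860511 - (25.094704)) = 1.861387; f(s_2) = -6.525429
s_3 = 1.861387 - (-6.525429)·(1.861387 - 1.470000)/(-6.525429 - (-13.860511)) = 2.209572; f(s_3) = 5.305968

2.2096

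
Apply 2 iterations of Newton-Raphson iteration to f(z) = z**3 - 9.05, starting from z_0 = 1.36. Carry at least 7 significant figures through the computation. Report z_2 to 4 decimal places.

f'(z) = 3z**2
z_0 = 1.360000: f = -6.534544, f' = 5.548800 → z_1 = 1.360000 - (-6.534544)/(5.548800) = 2.537650
z_1 = 2.537650: f = 7.291621, f' = 19.319002 → z_2 = 2.537650 - (7.291621)/(19.319002) = 2.160217

2.1602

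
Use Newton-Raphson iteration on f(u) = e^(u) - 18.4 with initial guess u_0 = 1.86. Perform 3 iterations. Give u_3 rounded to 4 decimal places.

2.9425

f'(u) = e^(u)
u_0 = 1.860000: f = -11.976263, f' = 6.423737 → u_1 = 1.860000 - (-11.976263)/(6.423737) = 3.724376
u_1 = 3.724376: f = 23.045379, f' = 41.445379 → u_2 = 3.724376 - (23.045379)/(41.445379) = 3.168334
u_2 = 3.168334: f = 5.367859, f' = 23.767859 → u_3 = 3.168334 - (5.367859)/(23.767859) = 2.942489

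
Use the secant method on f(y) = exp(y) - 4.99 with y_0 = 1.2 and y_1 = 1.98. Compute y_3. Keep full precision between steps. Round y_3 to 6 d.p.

f(y_0) = -1.669883, f(y_1) = 2.252743
y_2 = 1.980000 - (2.252743)·(1.980000 - 1.200000)/(2.252743 - (-1.669883)) = 1.532050; f(y_2) = -0.362345
y_3 = 1.532050 - (-0.362345)·(1.532050 - 1.980000)/(-0.362345 - (2.252743)) = 1.594118; f(y_3) = -0.066016

1.594118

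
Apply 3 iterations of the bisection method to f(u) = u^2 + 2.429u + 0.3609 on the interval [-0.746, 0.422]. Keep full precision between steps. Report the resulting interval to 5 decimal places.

f(-0.746000) = -0.894618, f(0.422000) = 1.564022 (opposite signs)
step 1: m = -0.162000, f(m) = -0.006354 < 0 → root in [-0.162000, 0.422000]
step 2: m = 0.130000, f(m) = 0.693570 > 0 → root in [-0.162000, 0.130000]
step 3: m = -0.016000, f(m) = 0.322292 > 0 → root in [-0.162000, -0.016000]

[-0.16200, -0.01600]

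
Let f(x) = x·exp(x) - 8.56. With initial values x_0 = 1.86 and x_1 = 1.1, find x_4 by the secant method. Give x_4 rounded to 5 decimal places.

Secant update: x_(k+1) = x_k − f(x_k)·(x_k − x_(k-1))/(f(x_k) − f(x_(k-1))).
f(x_0) = 3.388150, f(x_1) = -5.255417
x_2 = 1.100000 - (-5.255417)·(1.100000 - 1.860000)/(-5.255417 - (3.388150)) = 1.562091; f(x_2) = -1.110725
x_3 = 1.562091 - (-1.110725)·(1.562091 - 1.100000)/(-1.110725 - (-5.255417)) = 1.685926; f(x_3) = 0.539693
x_4 = 1.685926 - (0.539693)·(1.685926 - 1.562091)/(0.539693 - (-1.110725)) = 1.645431; f(x_4) = -0.031325

1.64543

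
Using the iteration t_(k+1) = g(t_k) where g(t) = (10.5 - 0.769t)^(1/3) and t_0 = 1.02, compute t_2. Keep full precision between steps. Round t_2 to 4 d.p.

t_1 = g(1.020000) = 2.133815
t_2 = g(2.133815) = 2.069171

2.0692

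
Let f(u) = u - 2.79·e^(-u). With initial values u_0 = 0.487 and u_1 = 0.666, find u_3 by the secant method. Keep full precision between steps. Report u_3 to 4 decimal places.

Secant update: u_(k+1) = u_k − f(u_k)·(u_k − u_(k-1))/(f(u_k) − f(u_(k-1))).
f(u_0) = -1.227363, f(u_1) = -0.767389
u_2 = 0.666000 - (-0.767389)·(0.666000 - 0.487000)/(-0.767389 - (-1.227363)) = 0.964631; f(u_2) = -0.098704
u_3 = 0.964631 - (-0.098704)·(0.964631 - 0.666000)/(-0.098704 - (-0.767389)) = 1.008712; f(u_3) = -0.008769

1.0087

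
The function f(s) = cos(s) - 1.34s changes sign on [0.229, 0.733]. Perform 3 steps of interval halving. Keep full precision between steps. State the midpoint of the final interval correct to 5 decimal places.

0.63850

f(0.229000) = 0.667034, f(0.733000) = -0.239050 (opposite signs)
step 1: m = 0.481000, f(m) = 0.241993 > 0 → root in [0.481000, 0.733000]
step 2: m = 0.607000, f(m) = 0.007983 > 0 → root in [0.607000, 0.733000]
step 3: m = 0.670000, f(m) = -0.113978 < 0 → root in [0.607000, 0.670000]
Midpoint of [0.607000, 0.670000] = 0.638500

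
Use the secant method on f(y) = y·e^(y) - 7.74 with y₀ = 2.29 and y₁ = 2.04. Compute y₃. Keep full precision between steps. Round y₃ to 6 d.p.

f(y_0) = 14.873607, f(y_1) = 7.948843
y_2 = 2.040000 - (7.948843)·(2.040000 - 2.290000)/(7.948843 - (14.873607)) = 1.753028; f(y_2) = 2.378579
y_3 = 1.753028 - (2.378579)·(1.753028 - 2.040000)/(2.378579 - (7.948843)) = 1.630488; f(y_3) = 0.585863

1.630488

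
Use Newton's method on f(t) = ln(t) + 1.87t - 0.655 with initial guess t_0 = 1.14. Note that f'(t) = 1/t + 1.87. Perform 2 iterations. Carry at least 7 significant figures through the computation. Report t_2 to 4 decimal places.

0.6111

t_0 = 1.140000: f = 1.607828, f' = 2.747193 → t_1 = 1.140000 - (1.607828)/(2.747193) = 0.554738
t_1 = 0.554738: f = -0.206900, f' = 3.672653 → t_2 = 0.554738 - (-0.206900)/(3.672653) = 0.611073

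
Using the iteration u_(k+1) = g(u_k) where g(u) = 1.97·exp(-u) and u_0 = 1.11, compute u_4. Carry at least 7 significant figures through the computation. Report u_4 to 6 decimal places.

u_1 = g(1.110000) = 0.649231
u_2 = g(0.649231) = 1.029221
u_3 = g(1.029221) = 0.703852
u_4 = g(0.703852) = 0.974512

0.974512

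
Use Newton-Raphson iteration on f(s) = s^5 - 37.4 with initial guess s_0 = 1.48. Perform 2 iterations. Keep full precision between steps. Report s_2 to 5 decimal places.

2.32655

f'(s) = 5s^4
s_0 = 1.480000: f = -30.299179, f' = 23.989261 → s_1 = 1.480000 - (-30.299179)/(23.989261) = 2.743031
s_1 = 2.743031: f = 117.893593, f' = 283.069341 → s_2 = 2.743031 - (117.893593)/(283.069341) = 2.326548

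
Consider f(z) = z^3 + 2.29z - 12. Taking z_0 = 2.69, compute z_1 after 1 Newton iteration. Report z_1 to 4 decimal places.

2.1222

f'(z) = 3z^2 + 2.29
z_0 = 2.690000: f = 13.625209, f' = 23.998300 → z_1 = 2.690000 - (13.625209)/(23.998300) = 2.122243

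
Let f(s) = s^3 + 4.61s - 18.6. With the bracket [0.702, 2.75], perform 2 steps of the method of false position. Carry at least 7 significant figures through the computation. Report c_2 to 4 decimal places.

f(0.702000) = -15.017832, f(2.750000) = 14.874375
step 1: c = 1.730914, f(c) = -5.434554 < 0 → new bracket [1.730914, 2.750000]
step 2: c = 2.003616, f(c) = -1.319862 < 0 → new bracket [2.003616, 2.750000]

2.0036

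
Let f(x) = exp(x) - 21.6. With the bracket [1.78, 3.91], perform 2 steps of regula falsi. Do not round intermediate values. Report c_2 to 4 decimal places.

2.8680

f(1.780000) = -15.670144, f(3.910000) = 28.298952
step 1: c = 2.539111, f(c) = -8.931602 < 0 → new bracket [2.539111, 3.910000]
step 2: c = 2.867987, f(c) = -3.998456 < 0 → new bracket [2.867987, 3.910000]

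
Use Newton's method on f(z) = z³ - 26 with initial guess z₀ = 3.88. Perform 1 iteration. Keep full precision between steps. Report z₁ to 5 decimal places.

3.16236

f'(z) = 3z²
z_0 = 3.880000: f = 32.411072, f' = 45.163200 → z_1 = 3.880000 - (32.411072)/(45.163200) = 3.162357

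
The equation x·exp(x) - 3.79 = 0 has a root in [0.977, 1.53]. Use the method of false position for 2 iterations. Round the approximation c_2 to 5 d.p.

1.16148

False-position update: c = (a·f(b) − b·f(a))/(f(b) − f(a)); replace the endpoint whose sign matches f(c).
f(0.977000) = -1.194624, f(1.530000) = 3.275811
step 1: c = 1.124777, f(c) = -0.326216 < 0 → new bracket [1.124777, 1.530000]
step 2: c = 1.161476, f(c) = -0.079498 < 0 → new bracket [1.161476, 1.530000]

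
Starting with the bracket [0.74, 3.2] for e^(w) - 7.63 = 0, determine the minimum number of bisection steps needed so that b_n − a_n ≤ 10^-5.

Initial width b − a = 3.2 − 0.74 = 2.460000.
After n steps the width is (b−a)/2^n; need (b−a)/2^n ≤ 10^-5.
So n ≥ log₂(2.460000/10^-5) = log₂(246000.0000) ≈ 17.9083.
Hence n = 18.

18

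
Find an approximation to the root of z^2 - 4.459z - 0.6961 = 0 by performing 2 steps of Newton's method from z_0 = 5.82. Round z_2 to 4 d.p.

4.6180

f'(z) = 2z - 4.459
z_0 = 5.820000: f = 7.224920, f' = 7.181000 → z_1 = 5.820000 - (7.224920)/(7.181000) = 4.813884
z_1 = 4.813884: f = 1.012270, f' = 5.168768 → z_2 = 4.813884 - (1.012270)/(5.168768) = 4.618040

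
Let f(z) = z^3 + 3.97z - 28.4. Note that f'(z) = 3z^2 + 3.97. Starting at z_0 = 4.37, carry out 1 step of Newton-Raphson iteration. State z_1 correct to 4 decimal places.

3.1881

Newton update: z ← z − f(z)/f'(z).
z_0 = 4.370000: f = 72.402353, f' = 61.260700 → z_1 = 4.370000 - (72.402353)/(61.260700) = 3.188127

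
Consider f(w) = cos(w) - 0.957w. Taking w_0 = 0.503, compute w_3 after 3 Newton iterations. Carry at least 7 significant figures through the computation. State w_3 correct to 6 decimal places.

0.758490

Newton update: w ← w − f(w)/f'(w).
f'(w) = -sin(w) - 0.957
w_0 = 0.503000: f = 0.394769, f' = -1.439056 → w_1 = 0.503000 - (0.394769)/(-1.439056) = 0.777325
w_1 = 0.777325: f = -0.031108, f' = -1.658375 → w_2 = 0.777325 - (-0.031108)/(-1.658375) = 0.758567
w_2 = 0.758567: f = -0.000126, f' = -1.644882 → w_3 = 0.758567 - (-0.000126)/(-1.644882) = 0.758490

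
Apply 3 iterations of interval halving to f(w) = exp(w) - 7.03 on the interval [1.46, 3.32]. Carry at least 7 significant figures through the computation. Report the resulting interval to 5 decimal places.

[1.92500, 2.15750]

f(1.460000) = -2.724040, f(3.320000) = 20.630351 (opposite signs)
step 1: m = 2.390000, f(m) = 3.883494 > 0 → root in [1.460000, 2.390000]
step 2: m = 1.925000, f(m) = -0.174851 < 0 → root in [1.925000, 2.390000]
step 3: m = 2.157500, f(m) = 1.619487 > 0 → root in [1.925000, 2.157500]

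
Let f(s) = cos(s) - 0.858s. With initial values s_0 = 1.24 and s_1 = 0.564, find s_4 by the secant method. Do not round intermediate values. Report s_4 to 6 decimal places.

0.806527

f(s_0) = -0.739124, f(s_1) = 0.361212
s_2 = 0.564000 - (0.361212)·(0.564000 - 1.240000)/(0.361212 - (-0.739124)) = 0.785913; f(s_2) = 0.032429
s_3 = 0.785913 - (0.032429)·(0.785913 - 0.564000)/(0.032429 - (0.361212)) = 0.807801; f(s_3) = -0.002004
s_4 = 0.807801 - (-0.002004)·(0.807801 - 0.785913)/(-0.002004 - (0.032429)) = 0.806527; f(s_4) = 0.000009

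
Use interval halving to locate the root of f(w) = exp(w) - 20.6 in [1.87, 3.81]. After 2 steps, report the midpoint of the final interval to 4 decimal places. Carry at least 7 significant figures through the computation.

f(1.870000) = -14.111704, f(3.810000) = 24.550439 (opposite signs)
step 1: m = 2.840000, f(m) = -3.484234 < 0 → root in [2.840000, 3.810000]
step 2: m = 3.325000, f(m) = 7.198999 > 0 → root in [2.840000, 3.325000]
Midpoint of [2.840000, 3.325000] = 3.082500

3.0825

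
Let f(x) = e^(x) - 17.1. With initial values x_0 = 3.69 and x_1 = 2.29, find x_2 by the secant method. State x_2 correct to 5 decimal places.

2.62527

f(x_0) = 22.944847, f(x_1) = -7.225062
x_2 = 2.290000 - (-7.225062)·(2.290000 - 3.690000)/(-7.225062 - (22.944847)) = 2.625271; f(x_2) = -3.291688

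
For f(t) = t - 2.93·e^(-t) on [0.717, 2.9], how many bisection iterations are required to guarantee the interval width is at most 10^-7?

Initial width b − a = 2.9 − 0.717 = 2.183000.
After n steps the width is (b−a)/2^n; need (b−a)/2^n ≤ 10^-7.
So n ≥ log₂(2.183000/10^-7) = log₂(21830000.0000) ≈ 24.3798.
Hence n = 25.

25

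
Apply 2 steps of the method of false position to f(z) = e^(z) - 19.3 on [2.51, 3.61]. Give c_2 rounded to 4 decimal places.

False-position update: c = (a·f(b) − b·f(a))/(f(b) − f(a)); replace the endpoint whose sign matches f(c).
f(2.510000) = -6.995070, f(3.610000) = 17.666053
step 1: c = 2.822012, f(c) = -2.489353 < 0 → new bracket [2.822012, 3.610000]
step 2: c = 2.919335, f(c) = -0.771035 < 0 → new bracket [2.919335, 3.610000]

2.9193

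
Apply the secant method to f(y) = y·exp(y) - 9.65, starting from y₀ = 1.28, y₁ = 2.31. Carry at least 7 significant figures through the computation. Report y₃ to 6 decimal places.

f(y_0) = -5.046301, f(y_1) = 13.621921
y_2 = 2.310000 - (13.621921)·(2.310000 - 1.280000)/(13.621921 - (-5.046301)) = 1.558424; f(y_2) = -2.245412
y_3 = 1.558424 - (-2.245412)·(1.558424 - 2.310000)/(-2.245412 - (13.621921)) = 1.664781; f(y_3) = -0.852436

1.664781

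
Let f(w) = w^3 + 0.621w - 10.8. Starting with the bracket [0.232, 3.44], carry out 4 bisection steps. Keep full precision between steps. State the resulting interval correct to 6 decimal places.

f(0.232000) = -10.643441, f(3.440000) = 32.043824 (opposite signs)
step 1: m = 1.836000, f(m) = -3.470879 < 0 → root in [1.836000, 3.440000]
step 2: m = 2.638000, f(m) = 9.196156 > 0 → root in [1.836000, 2.638000]
step 3: m = 2.237000, f(m) = 1.783503 > 0 → root in [1.836000, 2.237000]
step 4: m = 2.036500, f(m) = -1.089291 < 0 → root in [2.036500, 2.237000]

[2.036500, 2.237000]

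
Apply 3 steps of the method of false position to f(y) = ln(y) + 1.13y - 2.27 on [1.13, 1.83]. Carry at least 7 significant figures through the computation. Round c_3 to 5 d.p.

False-position update: c = (a·f(b) − b·f(a))/(f(b) − f(a)); replace the endpoint whose sign matches f(c).
f(1.130000) = -0.870882, f(1.830000) = 0.402216
step 1: c = 1.608846, f(c) = 0.023513 > 0 → new bracket [1.130000, 1.608846]
step 2: c = 1.596257, f(c) = 0.001433 > 0 → new bracket [1.130000, 1.596257]
step 3: c = 1.595492, f(c) = 0.000088 > 0 → new bracket [1.130000, 1.595492]

1.59549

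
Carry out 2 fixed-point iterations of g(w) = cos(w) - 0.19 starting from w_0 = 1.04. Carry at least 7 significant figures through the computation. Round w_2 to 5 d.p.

w_1 = g(1.040000) = 0.316220
w_2 = g(0.316220) = 0.760418

0.76042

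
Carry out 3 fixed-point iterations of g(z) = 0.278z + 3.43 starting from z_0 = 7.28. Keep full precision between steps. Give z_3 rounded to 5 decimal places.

4.80503

z_1 = g(7.280000) = 5.453840
z_2 = g(5.453840) = 4.946168
z_3 = g(4.946168) = 4.805035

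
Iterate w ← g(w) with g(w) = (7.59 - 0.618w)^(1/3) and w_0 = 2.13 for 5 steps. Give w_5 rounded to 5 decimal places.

1.86051

w_1 = g(2.130000) = 1.844337
w_2 = g(1.844337) = 1.861477
w_3 = g(1.861477) = 1.860458
w_4 = g(1.860458) = 1.860518
w_5 = g(1.860518) = 1.860515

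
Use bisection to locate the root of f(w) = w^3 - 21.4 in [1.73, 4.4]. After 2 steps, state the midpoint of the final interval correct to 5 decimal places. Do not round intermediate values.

f(1.730000) = -16.222283, f(4.400000) = 63.784000 (opposite signs)
step 1: m = 3.065000, f(m) = 7.393300 > 0 → root in [1.730000, 3.065000]
step 2: m = 2.397500, f(m) = -7.619155 < 0 → root in [2.397500, 3.065000]
Midpoint of [2.397500, 3.065000] = 2.731250

2.73125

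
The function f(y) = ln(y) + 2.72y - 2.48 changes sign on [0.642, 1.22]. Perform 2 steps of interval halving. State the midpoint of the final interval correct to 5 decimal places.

f(0.642000) = -1.176927, f(1.220000) = 1.037251 (opposite signs)
step 1: m = 0.931000, f(m) = -0.019176 < 0 → root in [0.931000, 1.220000]
step 2: m = 1.075500, f(m) = 0.518146 > 0 → root in [0.931000, 1.075500]
Midpoint of [0.931000, 1.075500] = 1.003250

1.00325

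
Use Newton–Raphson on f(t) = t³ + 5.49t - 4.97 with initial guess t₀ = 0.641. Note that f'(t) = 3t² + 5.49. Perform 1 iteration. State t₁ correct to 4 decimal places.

0.8176

Newton update: t ← t − f(t)/f'(t).
t_0 = 0.641000: f = -1.187535, f' = 6.722643 → t_1 = 0.641000 - (-1.187535)/(6.722643) = 0.817647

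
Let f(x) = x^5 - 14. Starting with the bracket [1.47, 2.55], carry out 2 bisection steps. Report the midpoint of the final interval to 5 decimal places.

1.60500

f(1.470000) = -7.135851, f(2.550000) = 93.820391 (opposite signs)
step 1: m = 2.010000, f(m) = 18.808040 > 0 → root in [1.470000, 2.010000]
step 2: m = 1.740000, f(m) = 1.949469 > 0 → root in [1.470000, 1.740000]
Midpoint of [1.470000, 1.740000] = 1.605000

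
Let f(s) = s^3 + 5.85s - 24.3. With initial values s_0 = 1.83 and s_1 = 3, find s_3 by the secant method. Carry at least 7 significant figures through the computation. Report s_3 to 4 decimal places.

2.2178

f(s_0) = -7.466013, f(s_1) = 20.250000
s_2 = 3.000000 - (20.250000)·(3.000000 - 1.830000)/(20.250000 - (-7.466013)) = 2.145169; f(s_2) = -1.879225
s_3 = 2.145169 - (-1.879225)·(2.145169 - 3.000000)/(-1.879225 - (20.250000)) = 2.217762; f(s_3) = -0.418102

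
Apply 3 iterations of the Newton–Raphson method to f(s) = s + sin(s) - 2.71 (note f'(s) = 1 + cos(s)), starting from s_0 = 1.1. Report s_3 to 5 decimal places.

1.72127

Newton update: s ← s − f(s)/f'(s).
s_0 = 1.100000: f = -0.718793, f' = 1.453596 → s_1 = 1.100000 - (-0.718793)/(1.453596) = 1.594493
s_1 = 1.594493: f = -0.115788, f' = 0.976306 → s_2 = 1.594493 - (-0.115788)/(0.976306) = 1.713091
s_2 = 1.713091: f = -0.007016, f' = 0.858185 → s_3 = 1.713091 - (-0.007016)/(0.858185) = 1.721266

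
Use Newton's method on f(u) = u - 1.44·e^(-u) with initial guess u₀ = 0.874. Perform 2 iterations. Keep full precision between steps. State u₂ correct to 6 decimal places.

0.708804

f'(u) = 1 + 1.44·e^(-u)
u_0 = 0.874000: f = 0.273118, f' = 1.600882 → u_1 = 0.874000 - (0.273118)/(1.600882) = 0.703395
u_1 = 0.703395: f = -0.009264, f' = 1.712659 → u_2 = 0.703395 - (-0.009264)/(1.712659) = 0.708804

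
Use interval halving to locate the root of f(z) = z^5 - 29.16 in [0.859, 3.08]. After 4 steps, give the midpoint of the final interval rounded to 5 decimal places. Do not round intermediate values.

f(0.859000) = -28.692302, f(3.080000) = 248.014698 (opposite signs)
step 1: m = 1.969500, f(m) = 0.473294 > 0 → root in [0.859000, 1.969500]
step 2: m = 1.414250, f(m) = -23.502417 < 0 → root in [1.414250, 1.969500]
step 3: m = 1.691875, f(m) = -15.297506 < 0 → root in [1.691875, 1.969500]
step 4: m = 1.830688, f(m) = -8.597729 < 0 → root in [1.830688, 1.969500]
Midpoint of [1.830688, 1.969500] = 1.900094

1.90009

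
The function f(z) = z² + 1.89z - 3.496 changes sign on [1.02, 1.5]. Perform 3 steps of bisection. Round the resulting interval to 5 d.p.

[1.14000, 1.20000]

f(1.020000) = -0.527800, f(1.500000) = 1.589000 (opposite signs)
step 1: m = 1.260000, f(m) = 0.473000 > 0 → root in [1.020000, 1.260000]
step 2: m = 1.140000, f(m) = -0.041800 < 0 → root in [1.140000, 1.260000]
step 3: m = 1.200000, f(m) = 0.212000 > 0 → root in [1.140000, 1.200000]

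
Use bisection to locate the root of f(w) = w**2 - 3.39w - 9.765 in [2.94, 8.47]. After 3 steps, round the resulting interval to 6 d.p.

f(2.940000) = -11.088000, f(8.470000) = 33.262600 (opposite signs)
step 1: m = 5.705000, f(m) = 3.442075 > 0 → root in [2.940000, 5.705000]
step 2: m = 4.322500, f(m) = -5.734269 < 0 → root in [4.322500, 5.705000]
step 3: m = 5.013750, f(m) = -1.623923 < 0 → root in [5.013750, 5.705000]

[5.013750, 5.705000]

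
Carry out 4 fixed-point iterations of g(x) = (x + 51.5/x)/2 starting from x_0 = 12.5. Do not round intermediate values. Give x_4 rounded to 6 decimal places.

7.176350

x_1 = g(12.500000) = 8.310000
x_2 = g(8.310000) = 7.253676
x_3 = g(7.253676) = 7.176762
x_4 = g(7.176762) = 7.176350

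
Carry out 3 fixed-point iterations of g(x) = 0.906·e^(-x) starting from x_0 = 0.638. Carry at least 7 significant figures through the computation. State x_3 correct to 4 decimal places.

x_1 = g(0.638000) = 0.478683
x_2 = g(0.478683) = 0.561356
x_3 = g(0.561356) = 0.516814

0.5168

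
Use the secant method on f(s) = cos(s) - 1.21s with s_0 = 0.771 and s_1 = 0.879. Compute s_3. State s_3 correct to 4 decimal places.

f(s_0) = -0.215696, f(s_1) = -0.425668
s_2 = 0.879000 - (-0.425668)·(0.879000 - 0.771000)/(-0.425668 - (-0.215696)) = 0.660056; f(s_2) = -0.008710
s_3 = 0.660056 - (-0.008710)·(0.660056 - 0.879000)/(-0.008710 - (-0.425668)) = 0.655482; f(s_3) = -0.000380

0.6555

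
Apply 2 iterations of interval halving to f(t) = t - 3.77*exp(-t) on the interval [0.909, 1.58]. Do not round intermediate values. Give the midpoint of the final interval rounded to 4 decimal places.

f(0.909000) = -0.610035, f(1.580000) = 0.803474 (opposite signs)
step 1: m = 1.244500, f(m) = 0.158420 > 0 → root in [0.909000, 1.244500]
step 2: m = 1.076750, f(m) = -0.207693 < 0 → root in [1.076750, 1.244500]
Midpoint of [1.076750, 1.244500] = 1.160625

1.1606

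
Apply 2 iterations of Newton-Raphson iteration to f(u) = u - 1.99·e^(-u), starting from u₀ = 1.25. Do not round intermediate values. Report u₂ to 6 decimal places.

Newton update: u ← u − f(u)/f'(u).
f'(u) = 1 + 1.99·e^(-u)
u_0 = 1.250000: f = 0.679855, f' = 1.570145 → u_1 = 1.250000 - (0.679855)/(1.570145) = 0.817011
u_1 = 0.817011: f = -0.062072, f' = 1.879083 → u_2 = 0.817011 - (-0.062072)/(1.879083) = 0.850044

0.850044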